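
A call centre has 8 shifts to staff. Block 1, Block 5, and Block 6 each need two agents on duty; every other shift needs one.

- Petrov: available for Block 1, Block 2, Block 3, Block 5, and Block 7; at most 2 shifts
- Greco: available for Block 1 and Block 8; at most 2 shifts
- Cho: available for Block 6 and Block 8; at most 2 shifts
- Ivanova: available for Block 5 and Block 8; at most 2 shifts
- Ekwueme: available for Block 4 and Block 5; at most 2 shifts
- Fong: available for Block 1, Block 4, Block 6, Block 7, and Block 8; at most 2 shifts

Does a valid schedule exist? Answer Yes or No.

Total capacity is 12 and 11 slots are needed, so capacity alone doesn't rule it out.
Shifts {Block 1, Block 2, Block 3, Block 6, Block 7} need 7 worker-slots in total, but the agents available for any of those shifts (Petrov, Greco, Cho, and Fong) can supply at most 6 among them. So no valid schedule exists.

No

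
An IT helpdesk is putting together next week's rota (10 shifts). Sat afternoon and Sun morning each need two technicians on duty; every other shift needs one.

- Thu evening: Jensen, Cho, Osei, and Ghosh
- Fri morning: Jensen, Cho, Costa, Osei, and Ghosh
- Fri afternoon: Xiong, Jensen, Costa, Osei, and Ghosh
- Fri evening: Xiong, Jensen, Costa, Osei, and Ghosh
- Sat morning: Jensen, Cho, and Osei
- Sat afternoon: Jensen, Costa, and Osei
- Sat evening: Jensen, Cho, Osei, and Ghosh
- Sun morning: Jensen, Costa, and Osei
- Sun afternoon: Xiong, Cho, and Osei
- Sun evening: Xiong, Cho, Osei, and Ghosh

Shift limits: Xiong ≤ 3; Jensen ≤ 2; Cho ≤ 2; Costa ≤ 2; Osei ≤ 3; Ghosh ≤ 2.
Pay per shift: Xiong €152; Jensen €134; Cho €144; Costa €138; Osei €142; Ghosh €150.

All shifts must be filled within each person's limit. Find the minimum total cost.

Picking the cheapest available technician for each shift independently would cost €1632, but that ignores the shift limits.
An optimal schedule: Thu evening→Osei, Fri morning→Ghosh, Fri afternoon→Ghosh, Fri evening→Xiong, Sat morning→Jensen, Sat afternoon→Jensen+Costa, Sat evening→Cho, Sun morning→Costa+Osei, Sun afternoon→Osei, Sun evening→Cho.
Total: 142 + 150 + 150 + 152 + 134 + 134 + 138 + 144 + 138 + 142 + 142 + 144 = €1710.

€1710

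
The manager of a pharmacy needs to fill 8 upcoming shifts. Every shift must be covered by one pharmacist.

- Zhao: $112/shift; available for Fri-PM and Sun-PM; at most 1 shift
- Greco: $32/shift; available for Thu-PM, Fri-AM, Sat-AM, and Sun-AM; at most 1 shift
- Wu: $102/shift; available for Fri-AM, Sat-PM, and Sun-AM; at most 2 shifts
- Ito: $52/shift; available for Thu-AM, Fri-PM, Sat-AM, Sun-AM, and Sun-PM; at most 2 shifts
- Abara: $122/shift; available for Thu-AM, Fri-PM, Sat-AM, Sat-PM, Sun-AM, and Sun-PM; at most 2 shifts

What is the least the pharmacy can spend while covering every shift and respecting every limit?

$696

Thu-PM can only be covered by Greco, so that assignment is forced.
Picking the cheapest available pharmacist for each shift independently would cost $386, but that ignores the shift limits.
An optimal schedule: Thu-AM→Ito, Thu-PM→Greco, Fri-AM→Wu, Fri-PM→Zhao, Sat-AM→Ito, Sat-PM→Wu, Sun-AM→Abara, Sun-PM→Abara.
Total: 52 + 32 + 102 + 112 + 52 + 102 + 122 + 122 = $696.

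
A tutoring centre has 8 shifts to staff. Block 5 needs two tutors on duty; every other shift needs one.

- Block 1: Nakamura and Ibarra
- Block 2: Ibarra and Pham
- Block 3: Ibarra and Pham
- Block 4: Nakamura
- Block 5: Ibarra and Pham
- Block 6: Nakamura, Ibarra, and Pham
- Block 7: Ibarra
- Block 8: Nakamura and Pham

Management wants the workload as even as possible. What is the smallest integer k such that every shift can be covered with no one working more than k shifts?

3

With 3 tutors and 9 worker-slots to fill, someone must work at least ⌈9/3⌉ = 3 shifts, so k ≥ 3.
k = 3 works: Block 1→Nakamura, Block 2→Ibarra, Block 3→Pham, Block 4→Nakamura, Block 5→Ibarra+Pham, Block 6→Pham, Block 7→Ibarra, Block 8→Nakamura.
Loads: Nakamura 3, Ibarra 3, Pham 3 — all ≤ 3.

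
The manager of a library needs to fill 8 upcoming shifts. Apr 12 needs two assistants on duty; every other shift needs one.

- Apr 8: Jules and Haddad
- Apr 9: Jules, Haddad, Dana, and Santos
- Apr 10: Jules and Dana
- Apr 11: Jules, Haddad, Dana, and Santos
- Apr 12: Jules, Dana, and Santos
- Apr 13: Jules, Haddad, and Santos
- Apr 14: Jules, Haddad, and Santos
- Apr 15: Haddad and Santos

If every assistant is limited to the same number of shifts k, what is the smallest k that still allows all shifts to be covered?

3

With 4 assistants and 9 worker-slots to fill, someone must work at least ⌈9/4⌉ = 3 shifts, so k ≥ 3.
k = 3 works: Apr 8→Jules, Apr 9→Dana, Apr 10→Jules, Apr 11→Dana, Apr 12→Jules+Dana, Apr 13→Haddad, Apr 14→Haddad, Apr 15→Haddad.
Loads: Jules 3, Haddad 3, Dana 3, Santos 0 — all ≤ 3.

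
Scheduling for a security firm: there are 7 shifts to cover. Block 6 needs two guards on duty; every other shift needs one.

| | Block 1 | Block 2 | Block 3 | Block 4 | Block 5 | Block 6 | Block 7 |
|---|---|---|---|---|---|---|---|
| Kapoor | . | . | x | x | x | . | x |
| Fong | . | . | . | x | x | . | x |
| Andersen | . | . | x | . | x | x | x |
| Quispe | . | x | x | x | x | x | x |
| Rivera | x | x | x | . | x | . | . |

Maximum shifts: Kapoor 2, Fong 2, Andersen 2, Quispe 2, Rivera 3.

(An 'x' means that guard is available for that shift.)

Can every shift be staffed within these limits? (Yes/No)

Yes

Block 1 can only be covered by Rivera, so that assignment is forced.
Block 6 can only be covered by Andersen and Quispe, so that assignment is forced.
One valid schedule: Block 1→Rivera, Block 2→Quispe, Block 3→Kapoor, Block 4→Kapoor, Block 5→Fong, Block 6→Andersen+Quispe, Block 7→Fong.
Loads: Kapoor 2/2, Fong 2/2, Andersen 1/2, Quispe 2/2, Rivera 1/3 — all within limits.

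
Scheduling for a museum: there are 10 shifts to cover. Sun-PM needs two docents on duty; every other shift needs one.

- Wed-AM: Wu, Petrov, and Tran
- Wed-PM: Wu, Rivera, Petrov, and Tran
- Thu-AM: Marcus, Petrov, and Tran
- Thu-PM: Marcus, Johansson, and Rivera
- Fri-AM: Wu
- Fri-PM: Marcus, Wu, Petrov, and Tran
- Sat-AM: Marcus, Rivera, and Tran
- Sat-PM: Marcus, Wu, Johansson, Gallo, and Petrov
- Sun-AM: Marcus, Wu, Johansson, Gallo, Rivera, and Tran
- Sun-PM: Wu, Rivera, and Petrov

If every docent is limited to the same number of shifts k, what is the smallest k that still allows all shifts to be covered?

2

With 7 docents and 11 worker-slots to fill, someone must work at least ⌈11/7⌉ = 2 shifts, so k ≥ 2.
k = 2 works: Wed-AM→Wu, Wed-PM→Petrov, Thu-AM→Marcus, Thu-PM→Marcus, Fri-AM→Wu, Fri-PM→Tran, Sat-AM→Rivera, Sat-PM→Johansson, Sun-AM→Johansson, Sun-PM→Rivera+Petrov.
Loads: Marcus 2, Wu 2, Johansson 2, Gallo 0, Rivera 2, Petrov 2, Tran 1 — all ≤ 2.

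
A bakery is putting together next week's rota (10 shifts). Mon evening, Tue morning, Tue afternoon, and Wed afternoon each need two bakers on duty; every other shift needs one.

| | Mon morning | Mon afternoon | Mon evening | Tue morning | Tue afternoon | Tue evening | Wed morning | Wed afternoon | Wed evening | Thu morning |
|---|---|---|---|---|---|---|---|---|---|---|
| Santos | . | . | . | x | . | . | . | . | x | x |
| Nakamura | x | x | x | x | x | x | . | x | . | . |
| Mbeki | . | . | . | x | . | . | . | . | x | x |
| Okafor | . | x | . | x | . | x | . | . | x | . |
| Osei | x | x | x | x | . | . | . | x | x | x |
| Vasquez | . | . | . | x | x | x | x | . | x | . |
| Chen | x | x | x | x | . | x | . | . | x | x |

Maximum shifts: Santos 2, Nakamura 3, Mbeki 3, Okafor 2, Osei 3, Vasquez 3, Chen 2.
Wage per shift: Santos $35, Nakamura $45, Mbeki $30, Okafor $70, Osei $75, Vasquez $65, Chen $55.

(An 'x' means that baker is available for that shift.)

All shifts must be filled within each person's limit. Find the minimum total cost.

Tue afternoon can only be covered by Nakamura and Vasquez, so that assignment is forced.
Wed morning can only be covered by Vasquez, so that assignment is forced.
Wed afternoon can only be covered by Nakamura and Osei, so that assignment is forced.
Picking the cheapest available baker for each shift independently would cost $655, but that ignores the shift limits.
An optimal schedule: Mon morning→Chen, Mon afternoon→Okafor, Mon evening→Nakamura+Chen, Tue morning→Mbeki+Santos, Tue afternoon→Nakamura+Vasquez, Tue evening→Vasquez, Wed morning→Vasquez, Wed afternoon→Nakamura+Osei, Wed evening→Mbeki, Thu morning→Mbeki.
Total: 55 + 70 + 45 + 55 + 30 + 35 + 45 + 65 + 65 + 65 + 45 + 75 + 30 + 30 = $710.

$710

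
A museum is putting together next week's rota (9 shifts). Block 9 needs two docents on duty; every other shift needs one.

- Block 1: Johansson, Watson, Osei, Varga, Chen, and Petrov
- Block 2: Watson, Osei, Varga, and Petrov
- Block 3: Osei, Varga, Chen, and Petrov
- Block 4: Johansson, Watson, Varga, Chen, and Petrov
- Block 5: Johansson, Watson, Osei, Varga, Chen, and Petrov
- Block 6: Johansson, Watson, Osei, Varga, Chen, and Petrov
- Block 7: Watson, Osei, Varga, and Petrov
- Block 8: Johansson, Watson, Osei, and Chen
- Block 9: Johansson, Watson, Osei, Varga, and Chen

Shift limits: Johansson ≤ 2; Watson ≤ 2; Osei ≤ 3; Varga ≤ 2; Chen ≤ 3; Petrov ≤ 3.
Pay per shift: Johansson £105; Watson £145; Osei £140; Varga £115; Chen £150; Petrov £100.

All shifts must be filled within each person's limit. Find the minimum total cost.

Picking the cheapest available docent for each shift independently would cost £1025, but that ignores the shift limits.
An optimal schedule: Block 1→Varga, Block 2→Petrov, Block 3→Petrov, Block 4→Johansson, Block 5→Osei, Block 6→Osei, Block 7→Petrov, Block 8→Johansson, Block 9→Varga+Osei.
Total: 115 + 100 + 100 + 105 + 140 + 140 + 100 + 105 + 115 + 140 = £1160.

£1160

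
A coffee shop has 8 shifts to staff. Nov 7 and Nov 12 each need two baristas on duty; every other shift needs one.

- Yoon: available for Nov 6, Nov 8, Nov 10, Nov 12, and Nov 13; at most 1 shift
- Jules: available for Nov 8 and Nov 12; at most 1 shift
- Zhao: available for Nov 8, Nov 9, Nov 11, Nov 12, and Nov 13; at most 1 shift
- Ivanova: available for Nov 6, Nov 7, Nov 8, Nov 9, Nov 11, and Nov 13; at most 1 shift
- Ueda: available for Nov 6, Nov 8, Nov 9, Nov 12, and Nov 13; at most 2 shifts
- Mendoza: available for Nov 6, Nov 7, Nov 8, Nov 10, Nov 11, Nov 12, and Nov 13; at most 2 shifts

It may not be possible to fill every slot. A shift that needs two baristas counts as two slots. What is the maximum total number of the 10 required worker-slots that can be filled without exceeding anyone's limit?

Total capacity across all baristas is 1+1+1+1+2+2 = 8, and 10 slots are needed, so at most 8 can be filled.
An assignment achieving 8: Nov 6→Ueda, Nov 7→Ivanova+Mendoza, Nov 9→Zhao, Nov 10→Yoon, Nov 11→Mendoza, Nov 12→Jules+Ueda.
Loads: Yoon 1/1, Jules 1/1, Zhao 1/1, Ivanova 1/1, Ueda 2/2, Mendoza 2/2.

8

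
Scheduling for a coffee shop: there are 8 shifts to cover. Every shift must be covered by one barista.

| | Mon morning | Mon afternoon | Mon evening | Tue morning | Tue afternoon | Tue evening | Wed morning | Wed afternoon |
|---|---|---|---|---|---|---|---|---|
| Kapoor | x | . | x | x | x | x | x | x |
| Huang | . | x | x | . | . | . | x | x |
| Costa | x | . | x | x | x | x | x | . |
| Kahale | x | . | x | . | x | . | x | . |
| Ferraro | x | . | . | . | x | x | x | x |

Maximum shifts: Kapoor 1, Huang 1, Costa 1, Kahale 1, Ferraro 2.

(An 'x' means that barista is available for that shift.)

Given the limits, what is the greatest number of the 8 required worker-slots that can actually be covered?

Total capacity across all baristas is 1+1+1+1+2 = 6, and 8 slots are needed, so at most 6 can be filled.
An assignment achieving 6: Mon morning→Kahale, Mon afternoon→Huang, Tue morning→Kapoor, Tue afternoon→Ferraro, Tue evening→Costa, Wed afternoon→Ferraro.
Loads: Kapoor 1/1, Huang 1/1, Costa 1/1, Kahale 1/1, Ferraro 2/2.

6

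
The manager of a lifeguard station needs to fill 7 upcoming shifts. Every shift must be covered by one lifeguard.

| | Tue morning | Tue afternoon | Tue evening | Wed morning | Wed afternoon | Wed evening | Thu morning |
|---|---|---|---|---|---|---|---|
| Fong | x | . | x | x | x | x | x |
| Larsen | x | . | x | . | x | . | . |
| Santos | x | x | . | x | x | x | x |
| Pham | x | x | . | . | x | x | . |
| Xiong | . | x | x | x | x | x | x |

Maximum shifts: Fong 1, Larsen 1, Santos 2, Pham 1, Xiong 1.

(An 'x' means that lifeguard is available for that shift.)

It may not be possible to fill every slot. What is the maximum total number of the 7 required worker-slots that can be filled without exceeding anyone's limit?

Total capacity across all lifeguards is 1+1+2+1+1 = 6, and 7 slots are needed, so at most 6 can be filled.
An assignment achieving 6: Tue morning→Larsen, Tue afternoon→Santos, Tue evening→Fong, Wed morning→Santos, Wed evening→Pham, Thu morning→Xiong.
Loads: Fong 1/1, Larsen 1/1, Santos 2/2, Pham 1/1, Xiong 1/1.

6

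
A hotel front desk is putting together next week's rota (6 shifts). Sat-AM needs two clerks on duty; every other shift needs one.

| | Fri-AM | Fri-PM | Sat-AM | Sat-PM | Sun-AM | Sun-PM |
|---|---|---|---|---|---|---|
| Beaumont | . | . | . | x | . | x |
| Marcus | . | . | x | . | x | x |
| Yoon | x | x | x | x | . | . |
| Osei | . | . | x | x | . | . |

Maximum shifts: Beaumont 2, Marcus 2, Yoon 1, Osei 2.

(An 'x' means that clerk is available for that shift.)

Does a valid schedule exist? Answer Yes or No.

Total capacity is 7 and 7 slots are needed, so capacity alone doesn't rule it out.
Shifts {Fri-AM, Fri-PM} need 2 worker-slots in total, but the clerks available for any of those shifts (Yoon) can supply at most 1 among them. So no valid schedule exists.

No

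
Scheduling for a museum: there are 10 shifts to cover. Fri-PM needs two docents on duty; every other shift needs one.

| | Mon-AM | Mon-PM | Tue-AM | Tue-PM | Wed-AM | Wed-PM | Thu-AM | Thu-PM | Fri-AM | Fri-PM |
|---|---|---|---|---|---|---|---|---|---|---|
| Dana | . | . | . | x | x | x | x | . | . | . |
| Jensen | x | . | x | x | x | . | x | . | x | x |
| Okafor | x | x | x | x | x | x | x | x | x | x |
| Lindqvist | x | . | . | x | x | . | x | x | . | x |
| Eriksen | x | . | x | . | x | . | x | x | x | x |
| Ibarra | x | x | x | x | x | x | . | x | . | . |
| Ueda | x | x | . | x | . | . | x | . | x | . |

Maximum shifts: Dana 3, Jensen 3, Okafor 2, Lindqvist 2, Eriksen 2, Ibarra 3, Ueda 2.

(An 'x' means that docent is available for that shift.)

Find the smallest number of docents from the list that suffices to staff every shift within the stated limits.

11 slots to fill and no one can take more than 3, so at least ⌈11/3⌉ = 4 docents are needed.
Dana, Jensen, Okafor, and Ibarra alone can cover everything: Mon-AM→Jensen, Mon-PM→Okafor, Tue-AM→Ibarra, Tue-PM→Dana, Wed-AM→Ibarra, Wed-PM→Dana, Thu-AM→Dana, Thu-PM→Ibarra, Fri-AM→Jensen, Fri-PM→Jensen+Okafor.

4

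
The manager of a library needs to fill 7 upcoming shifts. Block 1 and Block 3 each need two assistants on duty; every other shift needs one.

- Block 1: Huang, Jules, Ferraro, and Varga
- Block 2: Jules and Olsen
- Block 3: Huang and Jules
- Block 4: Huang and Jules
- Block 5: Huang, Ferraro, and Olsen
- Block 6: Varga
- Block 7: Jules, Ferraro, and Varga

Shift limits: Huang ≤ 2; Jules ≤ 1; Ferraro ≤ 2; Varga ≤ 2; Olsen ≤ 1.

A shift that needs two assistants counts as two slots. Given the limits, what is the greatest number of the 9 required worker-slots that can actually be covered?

Total capacity across all assistants is 2+1+2+2+1 = 8, and 9 slots are needed, so at most 8 can be filled.
An assignment achieving 8: Block 1→Ferraro+Varga, Block 2→Jules, Block 3→Huang, Block 4→Huang, Block 5→Olsen, Block 6→Varga, Block 7→Ferraro.
Loads: Huang 2/2, Jules 1/1, Ferraro 2/2, Varga 2/2, Olsen 1/1.

8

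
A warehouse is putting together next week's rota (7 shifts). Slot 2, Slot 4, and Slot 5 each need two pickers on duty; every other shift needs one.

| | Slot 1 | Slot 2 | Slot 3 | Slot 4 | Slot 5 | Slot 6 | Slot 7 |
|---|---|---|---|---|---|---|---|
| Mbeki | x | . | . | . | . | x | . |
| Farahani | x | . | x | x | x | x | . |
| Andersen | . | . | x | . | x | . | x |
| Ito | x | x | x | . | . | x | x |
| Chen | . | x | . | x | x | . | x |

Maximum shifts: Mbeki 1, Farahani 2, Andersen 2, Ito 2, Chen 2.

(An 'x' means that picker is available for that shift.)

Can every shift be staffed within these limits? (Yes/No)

Total capacity is 1+2+2+2+2 = 9 but 10 worker-slots are needed — infeasible.

No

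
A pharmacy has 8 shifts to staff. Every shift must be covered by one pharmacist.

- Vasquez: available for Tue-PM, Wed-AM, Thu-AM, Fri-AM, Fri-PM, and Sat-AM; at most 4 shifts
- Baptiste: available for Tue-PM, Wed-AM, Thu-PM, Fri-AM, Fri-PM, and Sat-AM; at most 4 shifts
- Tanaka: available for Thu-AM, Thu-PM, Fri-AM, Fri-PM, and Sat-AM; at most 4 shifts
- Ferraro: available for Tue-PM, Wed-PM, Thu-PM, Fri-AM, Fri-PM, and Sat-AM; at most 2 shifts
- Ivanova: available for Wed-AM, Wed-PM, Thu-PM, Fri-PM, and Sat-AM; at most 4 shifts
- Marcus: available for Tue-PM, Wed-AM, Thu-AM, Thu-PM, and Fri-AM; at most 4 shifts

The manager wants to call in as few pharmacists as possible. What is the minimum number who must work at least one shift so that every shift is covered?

8 slots to fill and no one can take more than 4, so at least ⌈8/4⌉ = 2 pharmacists are needed.
Vasquez and Ivanova alone can cover everything: Tue-PM→Vasquez, Wed-AM→Vasquez, Wed-PM→Ivanova, Thu-AM→Vasquez, Thu-PM→Ivanova, Fri-AM→Vasquez, Fri-PM→Ivanova, Sat-AM→Ivanova.

2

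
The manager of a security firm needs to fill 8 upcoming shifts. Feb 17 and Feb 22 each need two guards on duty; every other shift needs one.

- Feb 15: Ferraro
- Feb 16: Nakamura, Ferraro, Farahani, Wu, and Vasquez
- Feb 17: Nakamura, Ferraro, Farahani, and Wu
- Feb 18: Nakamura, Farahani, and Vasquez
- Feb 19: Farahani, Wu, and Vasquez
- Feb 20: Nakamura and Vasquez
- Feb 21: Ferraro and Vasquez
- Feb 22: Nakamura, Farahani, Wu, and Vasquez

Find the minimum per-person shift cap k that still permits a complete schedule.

With 5 guards and 10 worker-slots to fill, someone must work at least ⌈10/5⌉ = 2 shifts, so k ≥ 2.
k = 2 works: Feb 15→Ferraro, Feb 16→Vasquez, Feb 17→Farahani+Wu, Feb 18→Nakamura, Feb 19→Farahani, Feb 20→Nakamura, Feb 21→Ferraro, Feb 22→Wu+Vasquez.
Loads: Nakamura 2, Ferraro 2, Farahani 2, Wu 2, Vasquez 2 — all ≤ 2.

2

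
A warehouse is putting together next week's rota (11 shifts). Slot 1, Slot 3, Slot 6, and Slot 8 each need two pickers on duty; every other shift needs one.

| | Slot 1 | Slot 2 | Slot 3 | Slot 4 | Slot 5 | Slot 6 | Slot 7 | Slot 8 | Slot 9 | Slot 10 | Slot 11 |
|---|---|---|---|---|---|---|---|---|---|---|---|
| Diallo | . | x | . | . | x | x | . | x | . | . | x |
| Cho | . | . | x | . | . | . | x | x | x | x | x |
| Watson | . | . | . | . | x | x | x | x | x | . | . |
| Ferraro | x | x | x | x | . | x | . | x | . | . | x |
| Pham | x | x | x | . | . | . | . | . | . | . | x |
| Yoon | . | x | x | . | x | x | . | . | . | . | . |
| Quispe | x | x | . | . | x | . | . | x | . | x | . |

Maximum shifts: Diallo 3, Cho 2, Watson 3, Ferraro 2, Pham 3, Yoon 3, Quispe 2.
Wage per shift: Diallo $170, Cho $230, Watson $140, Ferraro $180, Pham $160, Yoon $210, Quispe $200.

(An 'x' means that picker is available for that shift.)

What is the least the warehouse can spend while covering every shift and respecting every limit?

Slot 4 can only be covered by Ferraro, so that assignment is forced.
Picking the cheapest available picker for each shift independently would cost $2420, but that ignores the shift limits.
An optimal schedule: Slot 1→Pham+Ferraro, Slot 2→Diallo, Slot 3→Pham+Yoon, Slot 4→Ferraro, Slot 5→Watson, Slot 6→Diallo+Yoon, Slot 7→Watson, Slot 8→Diallo+Quispe, Slot 9→Watson, Slot 10→Quispe, Slot 11→Pham.
Total: 160 + 180 + 170 + 160 + 210 + 180 + 140 + 170 + 210 + 140 + 170 + 200 + 140 + 200 + 160 = $2590.

$2590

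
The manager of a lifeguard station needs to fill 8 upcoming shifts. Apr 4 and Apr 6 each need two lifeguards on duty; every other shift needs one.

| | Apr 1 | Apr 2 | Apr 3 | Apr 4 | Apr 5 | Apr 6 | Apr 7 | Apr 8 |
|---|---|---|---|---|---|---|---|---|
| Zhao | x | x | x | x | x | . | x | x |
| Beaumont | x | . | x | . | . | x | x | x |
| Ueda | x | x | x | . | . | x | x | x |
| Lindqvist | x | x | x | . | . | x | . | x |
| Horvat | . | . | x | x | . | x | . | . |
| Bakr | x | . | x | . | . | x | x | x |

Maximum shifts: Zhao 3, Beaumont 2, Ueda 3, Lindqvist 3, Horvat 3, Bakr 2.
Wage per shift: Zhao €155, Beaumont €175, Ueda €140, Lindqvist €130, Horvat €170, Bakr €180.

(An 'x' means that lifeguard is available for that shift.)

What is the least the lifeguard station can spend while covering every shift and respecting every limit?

Apr 4 can only be covered by Zhao and Horvat, so that assignment is forced.
Apr 5 can only be covered by Zhao, so that assignment is forced.
Picking the cheapest available lifeguard for each shift independently would cost €1410, but that ignores the shift limits.
An optimal schedule: Apr 1→Lindqvist, Apr 2→Lindqvist, Apr 3→Zhao, Apr 4→Zhao+Horvat, Apr 5→Zhao, Apr 6→Lindqvist+Ueda, Apr 7→Ueda, Apr 8→Ueda.
Total: 130 + 130 + 155 + 155 + 170 + 155 + 130 + 140 + 140 + 140 = €1445.

€1445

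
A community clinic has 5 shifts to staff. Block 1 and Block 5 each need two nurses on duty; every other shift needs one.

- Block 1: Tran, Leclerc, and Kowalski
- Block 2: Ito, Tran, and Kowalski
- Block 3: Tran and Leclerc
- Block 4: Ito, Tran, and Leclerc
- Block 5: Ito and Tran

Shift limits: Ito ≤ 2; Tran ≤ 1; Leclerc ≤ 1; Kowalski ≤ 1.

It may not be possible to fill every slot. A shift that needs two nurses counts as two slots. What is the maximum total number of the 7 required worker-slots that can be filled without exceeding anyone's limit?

Total capacity across all nurses is 2+1+1+1 = 5, and 7 slots are needed, so at most 5 can be filled.
An assignment achieving 5: Block 1→Leclerc+Kowalski, Block 2→Ito, Block 3→Tran, Block 5→Ito.
Loads: Ito 2/2, Tran 1/1, Leclerc 1/1, Kowalski 1/1.

5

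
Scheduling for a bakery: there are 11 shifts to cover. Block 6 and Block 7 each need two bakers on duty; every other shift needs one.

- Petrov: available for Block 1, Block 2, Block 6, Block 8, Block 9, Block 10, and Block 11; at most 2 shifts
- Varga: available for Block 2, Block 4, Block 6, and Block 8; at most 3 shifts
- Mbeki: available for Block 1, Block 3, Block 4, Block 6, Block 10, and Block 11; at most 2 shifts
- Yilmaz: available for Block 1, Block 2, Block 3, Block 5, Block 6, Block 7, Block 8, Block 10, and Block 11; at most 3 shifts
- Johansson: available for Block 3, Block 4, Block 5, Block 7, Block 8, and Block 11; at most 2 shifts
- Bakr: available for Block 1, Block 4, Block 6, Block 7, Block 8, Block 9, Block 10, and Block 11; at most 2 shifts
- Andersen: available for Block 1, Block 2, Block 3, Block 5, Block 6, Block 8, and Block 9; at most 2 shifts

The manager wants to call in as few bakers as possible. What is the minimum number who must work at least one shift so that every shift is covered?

13 slots to fill and no one can take more than 3, so at least ⌈13/3⌉ = 5 bakers are needed.
Any 5 bakers together have capacity at most 3+3+2+2+2 = 12 < 13 slots, so 5 can never suffice.
Petrov, Varga, Mbeki, Yilmaz, Johansson, and Bakr alone can cover everything: Block 1→Mbeki, Block 2→Petrov, Block 3→Mbeki, Block 4→Varga, Block 5→Yilmaz, Block 6→Varga+Bakr, Block 7→Yilmaz+Johansson, Block 8→Varga, Block 9→Petrov, Block 10→Yilmaz, Block 11→Johansson.

6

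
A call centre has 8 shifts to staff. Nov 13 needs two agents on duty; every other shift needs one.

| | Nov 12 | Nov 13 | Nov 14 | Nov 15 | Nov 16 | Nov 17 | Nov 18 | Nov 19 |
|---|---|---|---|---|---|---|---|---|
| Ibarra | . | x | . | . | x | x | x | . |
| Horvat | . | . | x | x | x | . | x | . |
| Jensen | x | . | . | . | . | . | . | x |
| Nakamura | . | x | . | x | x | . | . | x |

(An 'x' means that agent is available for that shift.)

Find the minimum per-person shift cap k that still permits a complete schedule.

3

With 4 agents and 9 worker-slots to fill, someone must work at least ⌈9/4⌉ = 3 shifts, so k ≥ 3.
k = 3 works: Nov 12→Jensen, Nov 13→Ibarra+Nakamura, Nov 14→Horvat, Nov 15→Horvat, Nov 16→Horvat, Nov 17→Ibarra, Nov 18→Ibarra, Nov 19→Jensen.
Loads: Ibarra 3, Horvat 3, Jensen 2, Nakamura 1 — all ≤ 3.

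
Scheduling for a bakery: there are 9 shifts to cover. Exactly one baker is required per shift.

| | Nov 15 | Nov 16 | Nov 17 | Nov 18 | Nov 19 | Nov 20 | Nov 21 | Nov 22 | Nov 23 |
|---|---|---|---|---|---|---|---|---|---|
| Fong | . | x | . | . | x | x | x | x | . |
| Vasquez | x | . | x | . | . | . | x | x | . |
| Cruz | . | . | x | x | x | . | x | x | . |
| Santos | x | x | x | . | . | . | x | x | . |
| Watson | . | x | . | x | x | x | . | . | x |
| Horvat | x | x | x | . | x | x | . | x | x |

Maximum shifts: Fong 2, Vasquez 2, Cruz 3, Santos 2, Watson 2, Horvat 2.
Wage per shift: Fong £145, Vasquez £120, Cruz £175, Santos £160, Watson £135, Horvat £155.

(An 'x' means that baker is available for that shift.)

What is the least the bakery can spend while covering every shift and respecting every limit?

Picking the cheapest available baker for each shift independently would cost £1155, but that ignores the shift limits.
An optimal schedule: Nov 15→Vasquez, Nov 16→Fong, Nov 17→Vasquez, Nov 18→Watson, Nov 19→Horvat, Nov 20→Fong, Nov 21→Santos, Nov 22→Horvat, Nov 23→Watson.
Total: 120 + 145 + 120 + 135 + 155 + 145 + 160 + 155 + 135 = £1270.

£1270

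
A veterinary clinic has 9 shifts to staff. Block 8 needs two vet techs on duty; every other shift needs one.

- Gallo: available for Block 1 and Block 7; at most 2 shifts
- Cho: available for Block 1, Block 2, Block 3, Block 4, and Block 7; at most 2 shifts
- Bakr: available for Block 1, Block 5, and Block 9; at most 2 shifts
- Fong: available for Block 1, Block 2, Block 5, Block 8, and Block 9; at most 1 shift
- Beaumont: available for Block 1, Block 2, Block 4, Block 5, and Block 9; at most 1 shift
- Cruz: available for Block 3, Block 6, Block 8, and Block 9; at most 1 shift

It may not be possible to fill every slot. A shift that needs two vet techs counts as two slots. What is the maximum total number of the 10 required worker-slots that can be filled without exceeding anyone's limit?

Total capacity across all vet techs is 2+2+2+1+1+1 = 9, and 10 slots are needed, so at most 9 can be filled.
An assignment achieving 9: Block 1→Gallo, Block 2→Beaumont, Block 3→Cho, Block 4→Cho, Block 5→Bakr, Block 6→Cruz, Block 7→Gallo, Block 8→Fong, Block 9→Bakr.
Loads: Gallo 2/2, Cho 2/2, Bakr 2/2, Fong 1/1, Beaumont 1/1, Cruz 1/1.

9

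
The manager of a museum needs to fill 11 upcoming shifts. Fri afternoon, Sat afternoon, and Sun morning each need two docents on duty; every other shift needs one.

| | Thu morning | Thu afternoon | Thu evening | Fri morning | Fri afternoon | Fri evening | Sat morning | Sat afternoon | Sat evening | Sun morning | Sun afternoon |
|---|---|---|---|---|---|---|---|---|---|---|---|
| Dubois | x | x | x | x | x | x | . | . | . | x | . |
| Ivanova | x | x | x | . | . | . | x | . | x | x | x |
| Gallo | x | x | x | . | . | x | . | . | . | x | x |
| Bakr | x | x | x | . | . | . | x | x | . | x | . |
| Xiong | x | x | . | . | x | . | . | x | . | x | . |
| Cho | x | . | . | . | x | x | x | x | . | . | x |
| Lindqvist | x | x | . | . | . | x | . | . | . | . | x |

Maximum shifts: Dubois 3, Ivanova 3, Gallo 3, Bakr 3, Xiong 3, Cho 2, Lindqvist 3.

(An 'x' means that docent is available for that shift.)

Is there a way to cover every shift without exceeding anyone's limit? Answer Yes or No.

Fri morning can only be covered by Dubois, so that assignment is forced.
Sat evening can only be covered by Ivanova, so that assignment is forced.
One valid schedule: Thu morning→Gallo, Thu afternoon→Gallo, Thu evening→Dubois, Fri morning→Dubois, Fri afternoon→Dubois+Xiong, Fri evening→Gallo, Sat morning→Ivanova, Sat afternoon→Bakr+Xiong, Sat evening→Ivanova, Sun morning→Bakr+Xiong, Sun afternoon→Ivanova.
Loads: Dubois 3/3, Ivanova 3/3, Gallo 3/3, Bakr 2/3, Xiong 3/3, Cho 0/2, Lindqvist 0/3 — all within limits.

Yes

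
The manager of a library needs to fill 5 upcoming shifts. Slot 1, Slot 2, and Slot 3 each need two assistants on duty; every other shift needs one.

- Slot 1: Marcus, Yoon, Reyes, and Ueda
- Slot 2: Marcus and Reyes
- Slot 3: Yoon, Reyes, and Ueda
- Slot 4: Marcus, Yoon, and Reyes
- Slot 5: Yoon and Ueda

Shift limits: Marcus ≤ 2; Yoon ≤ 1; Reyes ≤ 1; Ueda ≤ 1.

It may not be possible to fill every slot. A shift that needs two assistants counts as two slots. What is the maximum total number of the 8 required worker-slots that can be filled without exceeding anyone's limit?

5

Total capacity across all assistants is 2+1+1+1 = 5, and 8 slots are needed, so at most 5 can be filled.
An assignment achieving 5: Slot 2→Marcus+Reyes, Slot 3→Ueda, Slot 4→Marcus, Slot 5→Yoon.
Loads: Marcus 2/2, Yoon 1/1, Reyes 1/1, Ueda 1/1.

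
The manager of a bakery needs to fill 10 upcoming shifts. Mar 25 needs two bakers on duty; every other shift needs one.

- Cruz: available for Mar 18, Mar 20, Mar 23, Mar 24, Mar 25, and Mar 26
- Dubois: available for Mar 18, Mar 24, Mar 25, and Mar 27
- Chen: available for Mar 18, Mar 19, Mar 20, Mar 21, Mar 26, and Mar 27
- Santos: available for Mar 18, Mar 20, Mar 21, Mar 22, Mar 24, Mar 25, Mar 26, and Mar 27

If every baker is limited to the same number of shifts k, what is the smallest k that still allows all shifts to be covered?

With 4 bakers and 11 worker-slots to fill, someone must work at least ⌈11/4⌉ = 3 shifts, so k ≥ 3.
k = 3 works: Mar 18→Dubois, Mar 19→Chen, Mar 20→Cruz, Mar 21→Chen, Mar 22→Santos, Mar 23→Cruz, Mar 24→Cruz, Mar 25→Dubois+Santos, Mar 26→Chen, Mar 27→Dubois.
Loads: Cruz 3, Dubois 3, Chen 3, Santos 2 — all ≤ 3.

3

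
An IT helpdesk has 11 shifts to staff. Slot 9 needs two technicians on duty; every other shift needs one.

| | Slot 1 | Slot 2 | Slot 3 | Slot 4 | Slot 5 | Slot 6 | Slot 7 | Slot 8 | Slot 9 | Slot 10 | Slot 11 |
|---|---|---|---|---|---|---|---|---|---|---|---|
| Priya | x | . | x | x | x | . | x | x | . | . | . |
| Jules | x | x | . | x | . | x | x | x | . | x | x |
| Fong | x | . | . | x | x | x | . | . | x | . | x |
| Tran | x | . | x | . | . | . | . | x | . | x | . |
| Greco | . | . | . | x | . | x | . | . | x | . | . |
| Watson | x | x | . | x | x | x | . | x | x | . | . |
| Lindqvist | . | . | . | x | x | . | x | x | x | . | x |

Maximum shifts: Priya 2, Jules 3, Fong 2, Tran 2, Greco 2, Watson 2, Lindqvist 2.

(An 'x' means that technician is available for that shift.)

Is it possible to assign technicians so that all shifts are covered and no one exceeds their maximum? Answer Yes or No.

Yes

One valid schedule: Slot 1→Tran, Slot 2→Jules, Slot 3→Priya, Slot 4→Greco, Slot 5→Fong, Slot 6→Fong, Slot 7→Priya, Slot 8→Tran, Slot 9→Greco+Watson, Slot 10→Jules, Slot 11→Jules.
Loads: Priya 2/2, Jules 3/3, Fong 2/2, Tran 2/2, Greco 2/2, Watson 1/2, Lindqvist 0/2 — all within limits.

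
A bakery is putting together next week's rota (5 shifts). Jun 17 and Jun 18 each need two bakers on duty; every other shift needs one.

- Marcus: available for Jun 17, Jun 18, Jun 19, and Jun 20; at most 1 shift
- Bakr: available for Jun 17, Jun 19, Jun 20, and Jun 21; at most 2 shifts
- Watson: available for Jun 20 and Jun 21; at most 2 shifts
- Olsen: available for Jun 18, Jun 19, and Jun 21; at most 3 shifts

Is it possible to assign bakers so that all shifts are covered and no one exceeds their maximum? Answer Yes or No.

Total capacity is 8 and 7 slots are needed, so capacity alone doesn't rule it out.
Shifts {Jun 17, Jun 18} need 4 worker-slots in total, but the bakers available for any of those shifts (Marcus, Bakr, and Olsen) can supply at most 3 among them. So no valid schedule exists.

No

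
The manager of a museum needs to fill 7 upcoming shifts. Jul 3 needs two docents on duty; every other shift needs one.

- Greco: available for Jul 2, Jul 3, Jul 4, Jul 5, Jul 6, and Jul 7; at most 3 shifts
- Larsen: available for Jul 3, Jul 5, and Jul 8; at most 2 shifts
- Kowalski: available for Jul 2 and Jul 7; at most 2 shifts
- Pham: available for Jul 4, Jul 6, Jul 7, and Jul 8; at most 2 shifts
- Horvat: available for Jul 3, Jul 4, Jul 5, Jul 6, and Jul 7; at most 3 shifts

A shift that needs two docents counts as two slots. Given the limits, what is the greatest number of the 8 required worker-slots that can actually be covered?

Total capacity across all docents is 3+2+2+2+3 = 12, and 8 slots are needed, so at most 8 can be filled.
An assignment achieving 8: Jul 2→Greco, Jul 3→Greco+Larsen, Jul 4→Greco, Jul 5→Horvat, Jul 6→Pham, Jul 7→Kowalski, Jul 8→Larsen.
Loads: Greco 3/3, Larsen 2/2, Kowalski 1/2, Pham 1/2, Horvat 1/3.

8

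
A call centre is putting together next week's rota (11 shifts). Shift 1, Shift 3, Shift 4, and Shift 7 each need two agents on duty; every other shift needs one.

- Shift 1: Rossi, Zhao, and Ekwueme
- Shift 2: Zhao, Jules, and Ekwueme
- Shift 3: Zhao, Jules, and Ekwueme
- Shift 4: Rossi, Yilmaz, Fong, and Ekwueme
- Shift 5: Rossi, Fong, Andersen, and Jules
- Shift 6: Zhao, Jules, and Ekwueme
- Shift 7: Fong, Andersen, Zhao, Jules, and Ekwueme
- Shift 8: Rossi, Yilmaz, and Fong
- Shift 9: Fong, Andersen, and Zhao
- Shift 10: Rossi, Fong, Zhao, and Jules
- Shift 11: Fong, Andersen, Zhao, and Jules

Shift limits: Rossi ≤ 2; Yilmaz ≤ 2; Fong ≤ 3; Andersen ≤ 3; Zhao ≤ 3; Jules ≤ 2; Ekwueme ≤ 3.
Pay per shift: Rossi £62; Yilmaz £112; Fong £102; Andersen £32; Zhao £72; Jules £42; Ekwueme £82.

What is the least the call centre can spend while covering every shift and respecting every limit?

£970

Picking the cheapest available agent for each shift independently would cost £750, but that ignores the shift limits.
An optimal schedule: Shift 1→Rossi+Zhao, Shift 2→Jules, Shift 3→Jules+Zhao, Shift 4→Ekwueme+Fong, Shift 5→Andersen, Shift 6→Ekwueme, Shift 7→Ekwueme+Fong, Shift 8→Rossi, Shift 9→Andersen, Shift 10→Zhao, Shift 11→Andersen.
Total: 62 + 72 + 42 + 42 + 72 + 82 + 102 + 32 + 82 + 82 + 102 + 62 + 32 + 72 + 32 = £970.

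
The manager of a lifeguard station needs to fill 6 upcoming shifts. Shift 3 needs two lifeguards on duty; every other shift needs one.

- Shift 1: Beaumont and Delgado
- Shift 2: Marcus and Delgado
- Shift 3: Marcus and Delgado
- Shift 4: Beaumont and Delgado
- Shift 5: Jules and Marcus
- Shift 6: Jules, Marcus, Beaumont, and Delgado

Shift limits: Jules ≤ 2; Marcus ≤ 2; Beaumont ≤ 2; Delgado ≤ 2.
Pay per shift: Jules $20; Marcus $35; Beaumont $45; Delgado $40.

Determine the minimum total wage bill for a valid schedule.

$235

Shift 3 can only be covered by Marcus and Delgado, so that assignment is forced.
Picking the cheapest available lifeguard for each shift independently would cost $230, but that ignores the shift limits.
An optimal schedule: Shift 1→Delgado, Shift 2→Marcus, Shift 3→Marcus+Delgado, Shift 4→Beaumont, Shift 5→Jules, Shift 6→Jules.
Total: 40 + 35 + 35 + 40 + 45 + 20 + 20 = $235.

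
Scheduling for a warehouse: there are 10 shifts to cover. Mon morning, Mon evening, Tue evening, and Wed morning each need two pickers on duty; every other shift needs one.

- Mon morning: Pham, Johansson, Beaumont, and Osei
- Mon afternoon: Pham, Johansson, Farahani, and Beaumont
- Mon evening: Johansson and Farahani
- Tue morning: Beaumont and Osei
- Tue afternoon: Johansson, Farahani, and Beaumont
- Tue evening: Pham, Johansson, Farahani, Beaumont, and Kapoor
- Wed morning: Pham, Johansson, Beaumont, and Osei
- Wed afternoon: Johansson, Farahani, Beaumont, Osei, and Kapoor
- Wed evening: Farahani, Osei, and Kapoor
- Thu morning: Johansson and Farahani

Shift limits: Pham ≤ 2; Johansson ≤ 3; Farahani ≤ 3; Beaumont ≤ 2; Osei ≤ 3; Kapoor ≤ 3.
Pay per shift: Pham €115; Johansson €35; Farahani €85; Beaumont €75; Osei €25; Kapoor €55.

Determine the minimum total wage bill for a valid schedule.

€750

Mon evening can only be covered by Johansson and Farahani, so that assignment is forced.
Picking the cheapest available picker for each shift independently would cost €510, but that ignores the shift limits.
An optimal schedule: Mon morning→Osei+Beaumont, Mon afternoon→Farahani, Mon evening→Johansson+Farahani, Tue morning→Osei, Tue afternoon→Johansson, Tue evening→Kapoor+Farahani, Wed morning→Osei+Beaumont, Wed afternoon→Kapoor, Wed evening→Kapoor, Thu morning→Johansson.
Total: 25 + 75 + 85 + 35 + 85 + 25 + 35 + 55 + 85 + 25 + 75 + 55 + 55 + 35 = €750.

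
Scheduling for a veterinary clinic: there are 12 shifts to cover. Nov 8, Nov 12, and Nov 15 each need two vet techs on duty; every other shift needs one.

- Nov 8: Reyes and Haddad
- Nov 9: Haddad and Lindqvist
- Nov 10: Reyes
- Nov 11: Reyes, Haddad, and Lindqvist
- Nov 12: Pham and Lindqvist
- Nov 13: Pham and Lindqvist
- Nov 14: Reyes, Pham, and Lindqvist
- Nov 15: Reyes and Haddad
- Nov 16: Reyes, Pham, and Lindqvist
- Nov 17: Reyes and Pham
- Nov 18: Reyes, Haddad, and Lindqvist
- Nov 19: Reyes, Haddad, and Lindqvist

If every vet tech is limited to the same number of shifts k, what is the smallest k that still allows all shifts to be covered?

4

With 4 vet techs and 15 worker-slots to fill, someone must work at least ⌈15/4⌉ = 4 shifts, so k ≥ 4.
k = 4 works: Nov 8→Reyes+Haddad, Nov 9→Haddad, Nov 10→Reyes, Nov 11→Haddad, Nov 12→Pham+Lindqvist, Nov 13→Pham, Nov 14→Pham, Nov 15→Reyes+Haddad, Nov 16→Pham, Nov 17→Reyes, Nov 18→Lindqvist, Nov 19→Lindqvist.
Loads: Reyes 4, Haddad 4, Pham 4, Lindqvist 3 — all ≤ 4.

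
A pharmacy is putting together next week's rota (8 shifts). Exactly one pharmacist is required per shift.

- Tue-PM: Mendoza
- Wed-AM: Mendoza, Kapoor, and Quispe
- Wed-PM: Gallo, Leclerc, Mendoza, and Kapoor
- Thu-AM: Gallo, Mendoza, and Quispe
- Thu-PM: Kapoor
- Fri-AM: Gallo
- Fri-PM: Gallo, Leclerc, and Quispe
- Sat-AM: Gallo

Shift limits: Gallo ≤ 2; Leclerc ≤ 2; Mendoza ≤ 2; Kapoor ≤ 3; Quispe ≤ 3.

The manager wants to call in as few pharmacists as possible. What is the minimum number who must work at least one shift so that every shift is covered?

4

8 slots to fill and no one can take more than 3, so at least ⌈8/3⌉ = 3 pharmacists are needed.
No set of 3 pharmacists can cover every shift (each such set leaves at least one shift with no one available or exceeds a cap).
Gallo, Leclerc, Mendoza, and Kapoor alone can cover everything: Tue-PM→Mendoza, Wed-AM→Kapoor, Wed-PM→Leclerc, Thu-AM→Mendoza, Thu-PM→Kapoor, Fri-AM→Gallo, Fri-PM→Leclerc, Sat-AM→Gallo.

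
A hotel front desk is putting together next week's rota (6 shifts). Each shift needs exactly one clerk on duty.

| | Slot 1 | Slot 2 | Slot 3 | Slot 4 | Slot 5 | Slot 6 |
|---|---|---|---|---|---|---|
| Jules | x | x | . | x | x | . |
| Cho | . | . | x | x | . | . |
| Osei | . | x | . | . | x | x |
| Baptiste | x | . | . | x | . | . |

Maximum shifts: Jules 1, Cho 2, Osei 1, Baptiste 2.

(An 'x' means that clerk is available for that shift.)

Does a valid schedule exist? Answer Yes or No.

Total capacity is 6 and 6 slots are needed, so capacity alone doesn't rule it out.
Shifts {Slot 2, Slot 5, Slot 6} need 3 worker-slots in total, but the clerks available for any of those shifts (Jules and Osei) can supply at most 2 among them. So no valid schedule exists.

No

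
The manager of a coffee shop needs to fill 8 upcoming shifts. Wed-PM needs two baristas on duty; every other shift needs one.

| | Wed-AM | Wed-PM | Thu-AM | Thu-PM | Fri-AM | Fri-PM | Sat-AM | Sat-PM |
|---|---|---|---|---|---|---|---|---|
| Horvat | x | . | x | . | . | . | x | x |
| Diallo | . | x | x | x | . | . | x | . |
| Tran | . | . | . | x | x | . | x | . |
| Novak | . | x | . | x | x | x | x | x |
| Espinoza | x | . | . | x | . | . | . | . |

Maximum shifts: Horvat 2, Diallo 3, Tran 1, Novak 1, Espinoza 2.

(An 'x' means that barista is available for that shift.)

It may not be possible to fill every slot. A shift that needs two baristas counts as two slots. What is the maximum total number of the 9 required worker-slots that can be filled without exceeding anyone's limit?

8

Total capacity across all baristas is 2+3+1+1+2 = 9, and 9 slots are needed, so at most 9 can be filled.
Shifts {Wed-PM, Fri-PM} need 3 slots but only Diallo and Novak are available for them, supplying at most 2 — so at least 1 slot must go unfilled.
An assignment achieving 8: Wed-AM→Horvat, Wed-PM→Diallo, Thu-AM→Diallo, Thu-PM→Espinoza, Fri-AM→Tran, Fri-PM→Novak, Sat-AM→Diallo, Sat-PM→Horvat.
Loads: Horvat 2/2, Diallo 3/3, Tran 1/1, Novak 1/1, Espinoza 1/2.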